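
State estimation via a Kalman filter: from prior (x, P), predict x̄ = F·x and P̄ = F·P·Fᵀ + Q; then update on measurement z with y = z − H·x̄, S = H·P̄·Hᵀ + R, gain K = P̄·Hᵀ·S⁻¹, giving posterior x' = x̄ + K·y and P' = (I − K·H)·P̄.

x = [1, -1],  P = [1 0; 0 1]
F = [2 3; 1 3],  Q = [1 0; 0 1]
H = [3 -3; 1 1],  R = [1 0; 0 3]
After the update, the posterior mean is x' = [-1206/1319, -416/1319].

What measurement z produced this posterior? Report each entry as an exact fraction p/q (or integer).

x̄ = F·x = [-1, -2]
P̄ = F·P·Fᵀ + Q = [14 11; 11 11]
S = H·P̄·Hᵀ + R = [28 9; 9 50]
K = P̄·Hᵀ·S⁻¹ = [225/1319 619/1319; -198/1319 616/1319]
x' − x̄ = [113/1319, 2222/1319] = K·y
y = (KᵀK)⁻¹·Kᵀ·(x' − x̄) = [-5, 2]
z = y + H·x̄ = [-5, 2] + [3, -3] = [-2, -1]

z = [-2, -1]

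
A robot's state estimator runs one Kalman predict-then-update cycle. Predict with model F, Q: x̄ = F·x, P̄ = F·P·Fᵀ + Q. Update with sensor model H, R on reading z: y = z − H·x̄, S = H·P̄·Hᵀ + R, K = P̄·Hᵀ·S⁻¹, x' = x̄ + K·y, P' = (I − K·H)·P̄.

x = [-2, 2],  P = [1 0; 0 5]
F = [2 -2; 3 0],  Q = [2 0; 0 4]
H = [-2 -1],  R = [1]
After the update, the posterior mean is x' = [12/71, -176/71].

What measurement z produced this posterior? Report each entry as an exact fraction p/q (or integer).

z = [2]

x̄ = F·x = [-8, -6]
P̄ = F·P·Fᵀ + Q = [26 6; 6 13]
S = H·P̄·Hᵀ + R = [142]
K = P̄·Hᵀ·S⁻¹ = [-29/71; -25/142]
x' − x̄ = [580/71, 250/71] = K·y
y = (KᵀK)⁻¹·Kᵀ·(x' − x̄) = [-20]
z = y + H·x̄ = [-20] + [22] = [2]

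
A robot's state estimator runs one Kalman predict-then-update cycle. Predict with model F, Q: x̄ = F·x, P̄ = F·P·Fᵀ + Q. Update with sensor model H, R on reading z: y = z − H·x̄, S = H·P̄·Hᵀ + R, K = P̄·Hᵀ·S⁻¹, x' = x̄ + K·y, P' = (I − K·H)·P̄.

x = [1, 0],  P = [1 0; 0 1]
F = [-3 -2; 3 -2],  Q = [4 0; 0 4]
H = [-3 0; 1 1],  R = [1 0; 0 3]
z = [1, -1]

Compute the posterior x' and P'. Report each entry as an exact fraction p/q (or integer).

x̄ = F·x = [-3, 3]
P̄ = F·P·Fᵀ + Q = [17 -5; -5 17]
y = z − H·x̄ = [-8, -1]
S = H·P̄·Hᵀ + R = [154 -36; -36 27]
K = P̄·Hᵀ·S⁻¹ = [-35/106 2/477; 31/106 398/477]
x' = x̄ + K·y = [-173/477, -83/477]
P' = (I − K·H)·P̄ = [35/318 -31/318; -31/318 827/318]

x' = [-173/477, -83/477]
P' = [35/318 -31/318; -31/318 827/318]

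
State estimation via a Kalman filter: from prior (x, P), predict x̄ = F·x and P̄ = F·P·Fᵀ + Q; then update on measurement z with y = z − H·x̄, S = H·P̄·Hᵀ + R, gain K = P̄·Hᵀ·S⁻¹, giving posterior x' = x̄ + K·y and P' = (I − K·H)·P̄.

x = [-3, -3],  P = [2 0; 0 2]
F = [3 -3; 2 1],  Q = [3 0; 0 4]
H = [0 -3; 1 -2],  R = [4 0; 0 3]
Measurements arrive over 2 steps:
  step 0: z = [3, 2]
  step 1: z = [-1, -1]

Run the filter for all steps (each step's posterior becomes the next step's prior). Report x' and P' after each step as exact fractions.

step 0: x' = [-27/329, -389/329], P' = [11199/2632 519/658; 519/658 138/329]
step 1: x' = [2170317/2209261, 1041335/2209261], P' = [8150304/2209261 1643946/2209261; 1643946/2209261 929688/2209261]

step 0: x̄ = F·x = [0, -9]
step 0: P̄ = F·P·Fᵀ + Q = [39 6; 6 14]
step 0: y = z − H·x̄ = [-24, -16]
step 0: S = H·P̄·Hᵀ + R = [130 66; 66 74]
step 0: K = P̄·Hᵀ·S⁻¹ = [-1557/2632 2349/2632; -207/658 -11/658]
step 0: x' = x̄ + K·y = [-27/329, -389/329]
step 0: P' = (I − K·H)·P̄ = [11199/2632 519/658; 519/658 138/329]
step 1: x̄ = F·x = [1086/329, -443/329]
step 1: P̄ = F·P·Fᵀ + Q = [81255/2632 28827/1316; 28827/1316 16183/658]
step 1: y = z − H·x̄ = [-1658/329, -2301/329]
step 1: S = H·P̄·Hᵀ + R = [148279/658 107715/1316; 107715/1316 117463/2632]
step 1: K = P̄·Hᵀ·S⁻¹ = [-2465919/4418522 1620804/2209261; -697266/2209261 -71810/2209261]
step 1: x' = x̄ + K·y = [2170317/2209261, 1041335/2209261]
step 1: P' = (I − K·H)·P̄ = [8150304/2209261 1643946/2209261; 1643946/2209261 929688/2209261]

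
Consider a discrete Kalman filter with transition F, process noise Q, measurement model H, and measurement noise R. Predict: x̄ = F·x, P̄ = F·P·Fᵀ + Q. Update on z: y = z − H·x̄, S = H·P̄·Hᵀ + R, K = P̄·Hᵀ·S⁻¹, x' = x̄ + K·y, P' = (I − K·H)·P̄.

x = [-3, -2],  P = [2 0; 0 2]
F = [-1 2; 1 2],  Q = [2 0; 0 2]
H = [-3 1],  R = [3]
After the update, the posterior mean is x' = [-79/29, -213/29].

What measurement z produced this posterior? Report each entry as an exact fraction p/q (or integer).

x̄ = F·x = [-1, -7]
P̄ = F·P·Fᵀ + Q = [12 6; 6 12]
S = H·P̄·Hᵀ + R = [87]
K = P̄·Hᵀ·S⁻¹ = [-10/29; -2/29]
x' − x̄ = [-50/29, -10/29] = K·y
y = (KᵀK)⁻¹·Kᵀ·(x' − x̄) = [5]
z = y + H·x̄ = [5] + [-4] = [1]

z = [1]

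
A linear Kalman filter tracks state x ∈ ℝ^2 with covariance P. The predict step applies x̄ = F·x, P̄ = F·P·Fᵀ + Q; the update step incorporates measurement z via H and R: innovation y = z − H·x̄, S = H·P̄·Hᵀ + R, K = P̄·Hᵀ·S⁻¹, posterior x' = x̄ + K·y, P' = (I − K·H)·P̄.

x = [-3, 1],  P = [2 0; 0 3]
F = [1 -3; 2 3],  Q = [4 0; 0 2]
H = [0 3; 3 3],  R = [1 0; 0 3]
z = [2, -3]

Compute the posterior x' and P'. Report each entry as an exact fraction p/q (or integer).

x̄ = F·x = [-6, -3]
P̄ = F·P·Fᵀ + Q = [33 -23; -23 37]
y = z − H·x̄ = [11, 24]
S = H·P̄·Hᵀ + R = [334 126; 126 219]
K = P̄·Hᵀ·S⁻¹ = [-6297/19090 3119/9545; 6339/19090 7/9545]
x' = x̄ + K·y = [-6819/3818, 2559/3818]
P' = (I − K·H)·P̄ = [8337/19090 -2099/19090; -2099/19090 2113/19090]

x' = [-6819/3818, 2559/3818]
P' = [8337/19090 -2099/19090; -2099/19090 2113/19090]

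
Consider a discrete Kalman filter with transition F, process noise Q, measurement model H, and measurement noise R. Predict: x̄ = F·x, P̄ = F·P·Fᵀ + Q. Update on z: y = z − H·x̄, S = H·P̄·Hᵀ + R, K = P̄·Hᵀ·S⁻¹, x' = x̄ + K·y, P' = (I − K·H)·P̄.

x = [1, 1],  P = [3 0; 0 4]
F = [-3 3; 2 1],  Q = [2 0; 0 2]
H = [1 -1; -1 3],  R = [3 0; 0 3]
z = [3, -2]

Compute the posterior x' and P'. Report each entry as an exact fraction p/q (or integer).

x̄ = F·x = [0, 3]
P̄ = F·P·Fᵀ + Q = [65 -6; -6 18]
y = z − H·x̄ = [6, -11]
S = H·P̄·Hᵀ + R = [98 -143; -143 266]
K = P̄·Hᵀ·S⁻¹ = [2339/1873 673/1873; 732/1873 816/1873]
x' = x̄ + K·y = [6631/1873, 1035/1873]
P' = (I − K·H)·P̄ = [11535/1873 4518/1873; 4518/1873 2322/1873]

x' = [6631/1873, 1035/1873]
P' = [11535/1873 4518/1873; 4518/1873 2322/1873]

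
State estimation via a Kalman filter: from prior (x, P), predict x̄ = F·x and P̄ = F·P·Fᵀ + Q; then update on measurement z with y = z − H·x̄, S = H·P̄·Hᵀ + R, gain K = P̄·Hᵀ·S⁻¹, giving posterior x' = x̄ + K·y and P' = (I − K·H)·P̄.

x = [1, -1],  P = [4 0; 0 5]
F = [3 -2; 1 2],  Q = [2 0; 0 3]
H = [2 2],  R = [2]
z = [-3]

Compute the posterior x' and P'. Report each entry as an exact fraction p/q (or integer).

x̄ = F·x = [5, -1]
P̄ = F·P·Fᵀ + Q = [58 -8; -8 27]
y = z − H·x̄ = [-11]
S = H·P̄·Hᵀ + R = [278]
K = P̄·Hᵀ·S⁻¹ = [50/139; 19/139]
x' = x̄ + K·y = [145/139, -348/139]
P' = (I − K·H)·P̄ = [3062/139 -3012/139; -3012/139 3031/139]

x' = [145/139, -348/139]
P' = [3062/139 -3012/139; -3012/139 3031/139]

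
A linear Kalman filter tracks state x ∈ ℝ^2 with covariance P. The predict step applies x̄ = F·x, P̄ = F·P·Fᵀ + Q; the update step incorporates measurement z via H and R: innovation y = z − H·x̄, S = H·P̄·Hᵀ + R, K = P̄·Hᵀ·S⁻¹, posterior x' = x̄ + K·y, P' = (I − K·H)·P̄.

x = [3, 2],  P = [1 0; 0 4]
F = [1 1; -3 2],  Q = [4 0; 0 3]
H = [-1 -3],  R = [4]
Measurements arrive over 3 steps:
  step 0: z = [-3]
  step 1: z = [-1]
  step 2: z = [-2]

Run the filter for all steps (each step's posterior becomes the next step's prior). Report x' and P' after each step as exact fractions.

step 0: x' = [1787/295, -318/295], P' = [2079/295 -661/295; -661/295 339/295]
step 1: x' = [32675/16716, -48449/117012], P' = [6545/1194 -15863/8358; -15863/8358 64265/58506]
step 2: x' = [7475197/12719469, 5453921/12719469], P' = [68426488/12719469 -7865272/4239823; -7865272/4239823 13746028/12719469]

step 0: x̄ = F·x = [5, -5]
step 0: P̄ = F·P·Fᵀ + Q = [9 5; 5 28]
step 0: y = z − H·x̄ = [-13]
step 0: S = H·P̄·Hᵀ + R = [295]
step 0: K = P̄·Hᵀ·S⁻¹ = [-24/295; -89/295]
step 0: x' = x̄ + K·y = [1787/295, -318/295]
step 0: P' = (I − K·H)·P̄ = [2079/295 -661/295; -661/295 339/295]
step 1: x̄ = F·x = [1469/295, -5997/295]
step 1: P̄ = F·P·Fᵀ + Q = [2276/295 -4898/295; -4898/295 28884/295]
step 1: y = z − H·x̄ = [-16817/295]
step 1: S = H·P̄·Hᵀ + R = [234024/295]
step 1: K = P̄·Hᵀ·S⁻¹ = [887/16716; -40877/117012]
step 1: x' = x̄ + K·y = [32675/16716, -48449/117012]
step 1: P' = (I − K·H)·P̄ = [6545/1194 -15863/8358; -15863/8358 64265/58506]
step 2: x̄ = F·x = [15023/9751, -783073/117012]
step 2: P̄ = F·P·Fᵀ + Q = [66152/9751 -120424/9751; -120424/9751 4651415/58506]
step 2: y = z − H·x̄ = [-114427/5572]
step 2: S = H·P̄·Hᵀ + R = [259581/398]
step 2: K = P̄·Hᵀ·S⁻¹ = [84320/1817067; -210027/605689]
step 2: x' = x̄ + K·y = [7475197/12719469, 5453921/12719469]
step 2: P' = (I − K·H)·P̄ = [68426488/12719469 -7865272/4239823; -7865272/4239823 13746028/12719469]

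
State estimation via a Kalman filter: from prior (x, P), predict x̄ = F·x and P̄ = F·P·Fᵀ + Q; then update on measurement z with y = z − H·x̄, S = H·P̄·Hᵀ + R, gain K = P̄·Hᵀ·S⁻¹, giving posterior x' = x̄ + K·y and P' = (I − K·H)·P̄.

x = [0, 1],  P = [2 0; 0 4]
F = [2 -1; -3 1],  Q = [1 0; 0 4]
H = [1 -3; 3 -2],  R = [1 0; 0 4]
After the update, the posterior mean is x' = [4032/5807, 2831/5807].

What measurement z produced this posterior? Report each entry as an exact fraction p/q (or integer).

x̄ = F·x = [-1, 1]
P̄ = F·P·Fᵀ + Q = [13 -16; -16 26]
S = H·P̄·Hᵀ + R = [344 371; 371 417]
K = P̄·Hᵀ·S⁻¹ = [-904/5807 1793/5807; -2098/5807 474/5807]
x' − x̄ = [9839/5807, -2976/5807] = K·y
y = (KᵀK)⁻¹·Kᵀ·(x' − x̄) = [3, 7]
z = y + H·x̄ = [3, 7] + [-4, -5] = [-1, 2]

z = [-1, 2]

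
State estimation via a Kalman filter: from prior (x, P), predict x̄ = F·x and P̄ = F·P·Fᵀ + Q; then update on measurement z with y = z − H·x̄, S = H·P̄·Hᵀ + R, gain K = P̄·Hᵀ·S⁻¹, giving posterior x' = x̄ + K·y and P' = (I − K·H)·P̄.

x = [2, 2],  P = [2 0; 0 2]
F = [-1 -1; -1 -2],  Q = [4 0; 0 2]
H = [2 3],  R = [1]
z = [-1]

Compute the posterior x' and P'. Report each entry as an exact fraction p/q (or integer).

x' = [-2/213, -26/71]
P' = [548/213 -118/71; -118/71 84/71]

x̄ = F·x = [-4, -6]
P̄ = F·P·Fᵀ + Q = [8 6; 6 12]
y = z − H·x̄ = [25]
S = H·P̄·Hᵀ + R = [213]
K = P̄·Hᵀ·S⁻¹ = [34/213; 16/71]
x' = x̄ + K·y = [-2/213, -26/71]
P' = (I − K·H)·P̄ = [548/213 -118/71; -118/71 84/71]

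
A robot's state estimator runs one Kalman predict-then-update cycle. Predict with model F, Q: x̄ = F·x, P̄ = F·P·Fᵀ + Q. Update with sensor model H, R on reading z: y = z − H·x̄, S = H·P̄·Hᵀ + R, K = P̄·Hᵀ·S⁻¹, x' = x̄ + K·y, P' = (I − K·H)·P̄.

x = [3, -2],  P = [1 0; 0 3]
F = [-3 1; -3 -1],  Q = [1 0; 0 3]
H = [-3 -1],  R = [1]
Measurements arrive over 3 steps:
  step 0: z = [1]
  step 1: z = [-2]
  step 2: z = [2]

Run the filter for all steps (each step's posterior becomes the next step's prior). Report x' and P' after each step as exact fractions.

step 0: x̄ = F·x = [-11, -7]
step 0: P̄ = F·P·Fᵀ + Q = [13 6; 6 15]
step 0: y = z − H·x̄ = [-39]
step 0: S = H·P̄·Hᵀ + R = [169]
step 0: K = P̄·Hᵀ·S⁻¹ = [-45/169; -33/169]
step 0: x' = x̄ + K·y = [-8/13, 8/13]
step 0: P' = (I − K·H)·P̄ = [172/169 -471/169; -471/169 1446/169]
step 1: x̄ = F·x = [32/13, 16/13]
step 1: P̄ = F·P·Fᵀ + Q = [5989/169 102/169; 102/169 675/169]
step 1: y = z − H·x̄ = [86/13]
step 1: S = H·P̄·Hᵀ + R = [55357/169]
step 1: K = P̄·Hᵀ·S⁻¹ = [-18069/55357; -981/55357]
step 1: x' = x̄ + K·y = [16730/55357, 61642/55357]
step 1: P' = (I − K·H)·P̄ = [29848/55357 -71475/55357; -71475/55357 215406/55357]
step 2: x̄ = F·x = [11452/55357, -111832/55357]
step 2: P̄ = F·P·Fᵀ + Q = [968245/55357 53226/55357; 53226/55357 221259/55357]
step 2: y = z − H·x̄ = [33238/55357]
step 2: S = H·P̄·Hᵀ + R = [9310177/55357]
step 2: K = P̄·Hᵀ·S⁻¹ = [-2957961/9310177; -380937/9310177]
step 2: x' = x̄ + K·y = [149998/9310177, -19037110/9310177]
step 2: P' = (I − K·H)·P̄ = [4787092/9310177 -11403315/9310177; -11403315/9310177 34590882/9310177]

step 0: x' = [-8/13, 8/13], P' = [172/169 -471/169; -471/169 1446/169]
step 1: x' = [16730/55357, 61642/55357], P' = [29848/55357 -71475/55357; -71475/55357 215406/55357]
step 2: x' = [149998/9310177, -19037110/9310177], P' = [4787092/9310177 -11403315/9310177; -11403315/9310177 34590882/9310177]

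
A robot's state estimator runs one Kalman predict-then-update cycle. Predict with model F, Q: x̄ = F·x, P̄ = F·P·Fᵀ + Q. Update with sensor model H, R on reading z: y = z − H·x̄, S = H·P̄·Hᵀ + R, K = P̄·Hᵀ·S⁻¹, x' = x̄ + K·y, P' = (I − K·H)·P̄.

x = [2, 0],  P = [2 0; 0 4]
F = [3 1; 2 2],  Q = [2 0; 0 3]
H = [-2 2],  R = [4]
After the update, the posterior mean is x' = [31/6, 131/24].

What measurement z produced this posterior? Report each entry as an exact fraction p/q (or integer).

z = [1]

x̄ = F·x = [6, 4]
P̄ = F·P·Fᵀ + Q = [24 20; 20 27]
S = H·P̄·Hᵀ + R = [48]
K = P̄·Hᵀ·S⁻¹ = [-1/6; 7/24]
x' − x̄ = [-5/6, 35/24] = K·y
y = (KᵀK)⁻¹·Kᵀ·(x' − x̄) = [5]
z = y + H·x̄ = [5] + [-4] = [1]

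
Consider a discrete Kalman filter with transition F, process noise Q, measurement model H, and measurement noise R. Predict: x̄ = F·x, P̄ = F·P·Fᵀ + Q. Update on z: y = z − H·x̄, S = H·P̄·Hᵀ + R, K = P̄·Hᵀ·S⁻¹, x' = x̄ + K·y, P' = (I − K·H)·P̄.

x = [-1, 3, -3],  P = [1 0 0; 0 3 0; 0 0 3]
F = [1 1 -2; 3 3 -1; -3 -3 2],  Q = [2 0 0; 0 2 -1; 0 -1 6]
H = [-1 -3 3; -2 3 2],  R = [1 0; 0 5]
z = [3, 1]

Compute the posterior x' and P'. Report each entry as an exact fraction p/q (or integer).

x' = [15068/27517, -3686/27517, 57081/55034]
P' = [81972/27517 16917/27517 43644/27517; 16917/27517 17889/55034 26413/55034; 43644/27517 26413/55034 116937/110068]

x̄ = F·x = [8, 9, -12]
P̄ = F·P·Fᵀ + Q = [18 18 -24; 18 41 -43; -24 -43 54]
y = z − H·x̄ = [74, 14]
S = H·P̄·Hᵀ + R = [1900 108; 108 122]
K = P̄·Hᵀ·S⁻¹ = [-1791/27517 -5181/27517; -4131/27517 7765/55034; 17757/110068 2160/27517]
x' = x̄ + K·y = [15068/27517, -3686/27517, 57081/55034]
P' = (I − K·H)·P̄ = [81972/27517 16917/27517 43644/27517; 16917/27517 17889/55034 26413/55034; 43644/27517 26413/55034 116937/110068]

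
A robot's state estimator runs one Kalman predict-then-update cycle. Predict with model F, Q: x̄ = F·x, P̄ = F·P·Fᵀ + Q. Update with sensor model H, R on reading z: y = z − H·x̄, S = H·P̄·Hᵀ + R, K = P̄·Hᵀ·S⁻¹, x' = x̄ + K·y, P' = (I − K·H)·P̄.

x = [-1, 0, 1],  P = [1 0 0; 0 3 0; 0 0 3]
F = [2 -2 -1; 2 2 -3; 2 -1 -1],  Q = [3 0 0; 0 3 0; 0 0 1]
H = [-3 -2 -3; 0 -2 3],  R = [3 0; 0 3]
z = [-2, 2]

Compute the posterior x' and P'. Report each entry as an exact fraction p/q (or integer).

x̄ = F·x = [-3, -5, -3]
P̄ = F·P·Fᵀ + Q = [22 1 13; 1 46 7; 13 7 11]
y = z − H·x̄ = [-30, 1]
S = H·P̄·Hᵀ + R = [814 -26; -26 202]
K = P̄·Hᵀ·S⁻¹ = [-1721/13646 1139/6823; -4213/27292 -10135/27292; -2813/27292 2205/27292]
x' = x̄ + K·y = [6485/6823, -20205/27292, 4719/27292]
P' = (I − K·H)·P̄ = [31779/13646 -12126/6823 -6945/6823; -12126/6823 47139/27292 21291/27292; -6945/6823 21291/27292 16399/27292]

x' = [6485/6823, -20205/27292, 4719/27292]
P' = [31779/13646 -12126/6823 -6945/6823; -12126/6823 47139/27292 21291/27292; -6945/6823 21291/27292 16399/27292]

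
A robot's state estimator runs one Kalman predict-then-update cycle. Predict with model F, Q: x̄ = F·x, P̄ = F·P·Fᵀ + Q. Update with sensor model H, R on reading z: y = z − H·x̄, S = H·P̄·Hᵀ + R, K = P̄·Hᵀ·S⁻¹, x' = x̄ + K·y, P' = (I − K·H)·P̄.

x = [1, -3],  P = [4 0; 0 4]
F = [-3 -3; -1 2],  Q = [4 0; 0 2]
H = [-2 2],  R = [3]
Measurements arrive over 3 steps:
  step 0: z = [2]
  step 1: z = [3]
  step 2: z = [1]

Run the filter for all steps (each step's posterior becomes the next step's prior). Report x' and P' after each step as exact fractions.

step 0: x' = [-1982/491, -1533/491], P' = [6340/491 6076/491; 6076/491 6178/491]
step 1: x' = [-2825/71681, 1742744/1218577], P' = [238654/71681 192724/71681; 192724/71681 3408326/1218577]
step 2: x' = [43346475/30467509, 59624801/30467509], P' = [101624192/30467509 82170578/30467509; 82170578/30467509 1965312904/700752707]

step 0: x̄ = F·x = [6, -7]
step 0: P̄ = F·P·Fᵀ + Q = [76 -12; -12 22]
step 0: y = z − H·x̄ = [28]
step 0: S = H·P̄·Hᵀ + R = [491]
step 0: K = P̄·Hᵀ·S⁻¹ = [-176/491; 68/491]
step 0: x' = x̄ + K·y = [-1982/491, -1533/491]
step 0: P' = (I − K·H)·P̄ = [6340/491 6076/491; 6076/491 6178/491]
step 1: x̄ = F·x = [10545/491, -1084/491]
step 1: P̄ = F·P·Fᵀ + Q = [223994/491 -36276/491; -36276/491 7730/491]
step 1: y = z − H·x̄ = [24731/491]
step 1: S = H·P̄·Hᵀ + R = [1218577/491]
step 1: K = P̄·Hᵀ·S⁻¹ = [-30620/71681; 88012/1218577]
step 1: x' = x̄ + K·y = [-2825/71681, 1742744/1218577]
step 1: P' = (I − K·H)·P̄ = [238654/71681 192724/71681; 192724/71681 3408326/1218577]
step 2: x̄ = F·x = [-5084157/1218577, 3533513/1218577]
step 2: P̄ = F·P·Fᵀ + Q = [131036848/1218577 -18107526/1218577; -18107526/1218577 7022344/1218577]
step 2: y = z − H·x̄ = [-16016763/1218577]
step 2: S = H·P̄·Hᵀ + R = [700752707/1218577]
step 2: K = P̄·Hᵀ·S⁻¹ = [-12969076/30467509; 50259740/700752707]
step 2: x' = x̄ + K·y = [43346475/30467509, 59624801/30467509]
step 2: P' = (I − K·H)·P̄ = [101624192/30467509 82170578/30467509; 82170578/30467509 1965312904/700752707]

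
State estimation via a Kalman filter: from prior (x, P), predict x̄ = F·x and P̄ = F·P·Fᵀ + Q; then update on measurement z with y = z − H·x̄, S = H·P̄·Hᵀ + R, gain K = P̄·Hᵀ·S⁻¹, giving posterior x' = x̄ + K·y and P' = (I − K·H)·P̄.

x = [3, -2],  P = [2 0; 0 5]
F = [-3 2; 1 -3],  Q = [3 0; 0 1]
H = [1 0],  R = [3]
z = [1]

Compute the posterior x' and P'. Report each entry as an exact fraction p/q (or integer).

x̄ = F·x = [-13, 9]
P̄ = F·P·Fᵀ + Q = [41 -36; -36 48]
y = z − H·x̄ = [14]
S = H·P̄·Hᵀ + R = [44]
K = P̄·Hᵀ·S⁻¹ = [41/44; -9/11]
x' = x̄ + K·y = [1/22, -27/11]
P' = (I − K·H)·P̄ = [123/44 -27/11; -27/11 204/11]

x' = [1/22, -27/11]
P' = [123/44 -27/11; -27/11 204/11]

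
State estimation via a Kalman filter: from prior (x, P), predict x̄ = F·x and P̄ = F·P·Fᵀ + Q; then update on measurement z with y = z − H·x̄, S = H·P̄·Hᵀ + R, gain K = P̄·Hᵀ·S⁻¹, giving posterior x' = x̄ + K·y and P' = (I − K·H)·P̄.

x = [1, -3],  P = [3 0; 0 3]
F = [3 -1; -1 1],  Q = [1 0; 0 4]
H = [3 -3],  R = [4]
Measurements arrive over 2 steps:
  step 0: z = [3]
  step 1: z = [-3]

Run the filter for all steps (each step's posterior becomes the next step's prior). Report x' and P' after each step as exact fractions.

step 0: x' = [51/589, -574/589], P' = [1618/589 1446/589; 1446/589 1534/589]
step 1: x' = [-121094/108853, -20005/108853], P' = [346604/108853 312152/108853; 312152/108853 325032/108853]

step 0: x̄ = F·x = [6, -4]
step 0: P̄ = F·P·Fᵀ + Q = [31 -12; -12 10]
step 0: y = z − H·x̄ = [-27]
step 0: S = H·P̄·Hᵀ + R = [589]
step 0: K = P̄·Hᵀ·S⁻¹ = [129/589; -66/589]
step 0: x' = x̄ + K·y = [51/589, -574/589]
step 0: P' = (I − K·H)·P̄ = [1618/589 1446/589; 1446/589 1534/589]
step 1: x̄ = F·x = [727/589, -625/589]
step 1: P̄ = F·P·Fᵀ + Q = [8009/589 -604/589; -604/589 2616/589]
step 1: y = z − H·x̄ = [-5823/589]
step 1: S = H·P̄·Hᵀ + R = [108853/589]
step 1: K = P̄·Hᵀ·S⁻¹ = [25839/108853; -9660/108853]
step 1: x' = x̄ + K·y = [-121094/108853, -20005/108853]
step 1: P' = (I − K·H)·P̄ = [346604/108853 312152/108853; 312152/108853 325032/108853]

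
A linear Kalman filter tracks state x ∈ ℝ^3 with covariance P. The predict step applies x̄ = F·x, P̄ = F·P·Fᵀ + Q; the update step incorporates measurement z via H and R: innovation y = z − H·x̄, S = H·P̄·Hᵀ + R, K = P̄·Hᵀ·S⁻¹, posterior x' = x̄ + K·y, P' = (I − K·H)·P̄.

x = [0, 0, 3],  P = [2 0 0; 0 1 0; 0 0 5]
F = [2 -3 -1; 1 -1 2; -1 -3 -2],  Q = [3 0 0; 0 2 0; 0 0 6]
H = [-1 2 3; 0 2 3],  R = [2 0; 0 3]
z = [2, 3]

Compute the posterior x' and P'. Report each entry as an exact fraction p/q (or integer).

x̄ = F·x = [-3, 6, -6]
P̄ = F·P·Fᵀ + Q = [25 -3 15; -3 25 -19; 15 -19 37]
y = z − H·x̄ = [5, 9]
S = H·P̄·Hᵀ + R = [154 166; 166 208]
K = P̄·Hᵀ·S⁻¹ = [-1781/2238 1841/2238; 55/746 -69/746; -9/746 269/746]
x' = x̄ + K·y = [475/1119, 2065/373, -1050/373]
P' = (I − K·H)·P̄ = [9085/2238 -317/746 825/746; -317/746 18387/746 -12327/746; 825/746 -12327/746 8487/746]

x' = [475/1119, 2065/373, -1050/373]
P' = [9085/2238 -317/746 825/746; -317/746 18387/746 -12327/746; 825/746 -12327/746 8487/746]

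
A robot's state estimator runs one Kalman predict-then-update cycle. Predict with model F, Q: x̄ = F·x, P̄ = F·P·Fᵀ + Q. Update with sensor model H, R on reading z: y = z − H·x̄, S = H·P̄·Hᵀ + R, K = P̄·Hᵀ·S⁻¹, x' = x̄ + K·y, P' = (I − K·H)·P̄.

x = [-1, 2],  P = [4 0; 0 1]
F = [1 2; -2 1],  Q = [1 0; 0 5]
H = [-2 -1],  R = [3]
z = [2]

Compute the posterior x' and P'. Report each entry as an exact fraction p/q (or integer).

x' = [-33/37, 28/37]
P' = [189/37 -342/37; -342/37 714/37]

x̄ = F·x = [3, 4]
P̄ = F·P·Fᵀ + Q = [9 -6; -6 22]
y = z − H·x̄ = [12]
S = H·P̄·Hᵀ + R = [37]
K = P̄·Hᵀ·S⁻¹ = [-12/37; -10/37]
x' = x̄ + K·y = [-33/37, 28/37]
P' = (I − K·H)·P̄ = [189/37 -342/37; -342/37 714/37]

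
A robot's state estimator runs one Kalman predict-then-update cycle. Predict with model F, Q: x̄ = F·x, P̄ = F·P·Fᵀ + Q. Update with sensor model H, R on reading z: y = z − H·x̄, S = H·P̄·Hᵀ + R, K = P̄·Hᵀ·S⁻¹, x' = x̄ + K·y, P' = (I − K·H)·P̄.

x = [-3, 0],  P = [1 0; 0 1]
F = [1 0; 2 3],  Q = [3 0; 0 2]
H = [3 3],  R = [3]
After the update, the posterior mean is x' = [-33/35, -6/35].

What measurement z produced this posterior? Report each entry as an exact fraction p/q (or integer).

x̄ = F·x = [-3, -6]
P̄ = F·P·Fᵀ + Q = [4 2; 2 15]
S = H·P̄·Hᵀ + R = [210]
K = P̄·Hᵀ·S⁻¹ = [3/35; 17/70]
x' − x̄ = [72/35, 204/35] = K·y
y = (KᵀK)⁻¹·Kᵀ·(x' − x̄) = [24]
z = y + H·x̄ = [24] + [-27] = [-3]

z = [-3]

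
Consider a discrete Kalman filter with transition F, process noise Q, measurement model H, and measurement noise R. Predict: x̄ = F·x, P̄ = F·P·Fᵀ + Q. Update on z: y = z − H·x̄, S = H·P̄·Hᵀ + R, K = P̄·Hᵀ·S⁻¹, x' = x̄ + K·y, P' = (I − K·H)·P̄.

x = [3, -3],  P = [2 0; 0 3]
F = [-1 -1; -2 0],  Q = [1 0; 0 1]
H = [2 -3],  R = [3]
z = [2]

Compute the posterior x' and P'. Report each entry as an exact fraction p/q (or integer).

x' = [0, -14/15]
P' = [6 4; 4 179/60]

x̄ = F·x = [0, -6]
P̄ = F·P·Fᵀ + Q = [6 4; 4 9]
y = z − H·x̄ = [-16]
S = H·P̄·Hᵀ + R = [60]
K = P̄·Hᵀ·S⁻¹ = [0; -19/60]
x' = x̄ + K·y = [0, -14/15]
P' = (I − K·H)·P̄ = [6 4; 4 179/60]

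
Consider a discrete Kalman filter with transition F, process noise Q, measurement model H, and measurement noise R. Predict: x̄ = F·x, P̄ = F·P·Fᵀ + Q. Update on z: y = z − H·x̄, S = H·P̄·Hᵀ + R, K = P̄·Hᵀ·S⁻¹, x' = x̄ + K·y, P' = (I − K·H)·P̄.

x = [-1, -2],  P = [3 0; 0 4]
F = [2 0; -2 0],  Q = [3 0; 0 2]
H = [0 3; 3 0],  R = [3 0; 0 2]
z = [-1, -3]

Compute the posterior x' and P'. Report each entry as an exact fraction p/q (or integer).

x̄ = F·x = [-2, 2]
P̄ = F·P·Fᵀ + Q = [15 -12; -12 14]
y = z − H·x̄ = [-7, 3]
S = H·P̄·Hᵀ + R = [129 -108; -108 137]
K = P̄·Hᵀ·S⁻¹ = [-24/2003 639/2003; 622/2003 -36/2003]
x' = x̄ + K·y = [-1921/2003, -456/2003]
P' = (I − K·H)·P̄ = [426/2003 -24/2003; -24/2003 622/2003]

x' = [-1921/2003, -456/2003]
P' = [426/2003 -24/2003; -24/2003 622/2003]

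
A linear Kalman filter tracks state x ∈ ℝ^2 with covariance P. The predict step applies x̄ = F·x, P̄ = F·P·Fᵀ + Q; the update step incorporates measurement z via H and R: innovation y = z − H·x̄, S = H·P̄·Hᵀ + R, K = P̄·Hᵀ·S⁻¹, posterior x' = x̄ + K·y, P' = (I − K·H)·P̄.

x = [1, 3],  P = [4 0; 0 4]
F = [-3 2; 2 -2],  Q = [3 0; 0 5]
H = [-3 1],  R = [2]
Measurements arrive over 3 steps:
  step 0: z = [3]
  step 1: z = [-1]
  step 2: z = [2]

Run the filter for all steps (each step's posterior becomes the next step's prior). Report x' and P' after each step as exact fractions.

step 0: x̄ = F·x = [3, -4]
step 0: P̄ = F·P·Fᵀ + Q = [55 -40; -40 37]
step 0: y = z − H·x̄ = [16]
step 0: S = H·P̄·Hᵀ + R = [774]
step 0: K = P̄·Hᵀ·S⁻¹ = [-205/774; 157/774]
step 0: x' = x̄ + K·y = [-479/387, -292/387]
step 0: P' = (I − K·H)·P̄ = [545/774 1225/774; 1225/774 3989/774]
step 1: x̄ = F·x = [853/387, -374/387]
step 1: P̄ = F·P·Fᵀ + Q = [8483/774 -3488/387; -3488/387 6103/387]
step 1: y = z − H·x̄ = [2546/387]
step 1: S = H·P̄·Hᵀ + R = [131957/774]
step 1: K = P̄·Hᵀ·S⁻¹ = [-32425/131957; 33134/131957]
step 1: x' = x̄ + K·y = [77533/131957, 90458/131957]
step 1: P' = (I − K·H)·P̄ = [87869/131957 198757/131957; 198757/131957 662539/131957]
step 2: x̄ = F·x = [-51683/131957, -25850/131957]
step 2: P̄ = F·P·Fᵀ + Q = [1451764/131957 -1189800/131957; -1189800/131957 2071361/131957]
step 2: y = z − H·x̄ = [19245/18851]
step 2: S = H·P̄·Hᵀ + R = [459999/2693]
step 2: K = P̄·Hᵀ·S⁻¹ = [-264052/1073331; 805823/3219993]
step 2: x' = x̄ + K·y = [-1609901/2504439, 447715/7513317]
step 2: P' = (I − K·H)·P̄ = [1662700/2504439 11267572/7513317; 11267572/7513317 112689670/22539951]

step 0: x' = [-479/387, -292/387], P' = [545/774 1225/774; 1225/774 3989/774]
step 1: x' = [77533/131957, 90458/131957], P' = [87869/131957 198757/131957; 198757/131957 662539/131957]
step 2: x' = [-1609901/2504439, 447715/7513317], P' = [1662700/2504439 11267572/7513317; 11267572/7513317 112689670/22539951]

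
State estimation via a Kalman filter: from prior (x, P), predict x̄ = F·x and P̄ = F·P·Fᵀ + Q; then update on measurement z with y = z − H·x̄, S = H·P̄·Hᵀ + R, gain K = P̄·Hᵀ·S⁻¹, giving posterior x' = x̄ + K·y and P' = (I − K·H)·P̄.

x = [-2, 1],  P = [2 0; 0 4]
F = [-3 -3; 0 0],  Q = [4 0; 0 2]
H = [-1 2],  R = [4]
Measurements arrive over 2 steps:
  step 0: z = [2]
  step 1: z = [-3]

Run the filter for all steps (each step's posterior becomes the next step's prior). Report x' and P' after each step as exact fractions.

step 0: x̄ = F·x = [3, 0]
step 0: P̄ = F·P·Fᵀ + Q = [58 0; 0 2]
step 0: y = z − H·x̄ = [5]
step 0: S = H·P̄·Hᵀ + R = [70]
step 0: K = P̄·Hᵀ·S⁻¹ = [-29/35; 2/35]
step 0: x' = x̄ + K·y = [-8/7, 2/7]
step 0: P' = (I − K·H)·P̄ = [348/35 116/35; 116/35 62/35]
step 1: x̄ = F·x = [18/7, 0]
step 1: P̄ = F·P·Fᵀ + Q = [5918/35 0; 0 2]
step 1: y = z − H·x̄ = [-3/7]
step 1: S = H·P̄·Hᵀ + R = [6338/35]
step 1: K = P̄·Hᵀ·S⁻¹ = [-2959/3169; 70/3169]
step 1: x' = x̄ + K·y = [9417/3169, -30/3169]
step 1: P' = (I − K·H)·P̄ = [35508/3169 11836/3169; 11836/3169 6058/3169]

step 0: x' = [-8/7, 2/7], P' = [348/35 116/35; 116/35 62/35]
step 1: x' = [9417/3169, -30/3169], P' = [35508/3169 11836/3169; 11836/3169 6058/3169]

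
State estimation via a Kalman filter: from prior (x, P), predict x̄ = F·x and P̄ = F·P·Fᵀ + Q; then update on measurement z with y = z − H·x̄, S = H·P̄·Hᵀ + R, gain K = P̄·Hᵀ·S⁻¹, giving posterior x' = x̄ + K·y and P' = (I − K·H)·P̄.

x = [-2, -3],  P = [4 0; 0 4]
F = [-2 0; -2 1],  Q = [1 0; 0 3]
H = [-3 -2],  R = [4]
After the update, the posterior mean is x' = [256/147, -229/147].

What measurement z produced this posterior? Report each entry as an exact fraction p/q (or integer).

x̄ = F·x = [4, 1]
P̄ = F·P·Fᵀ + Q = [17 16; 16 23]
S = H·P̄·Hᵀ + R = [441]
K = P̄·Hᵀ·S⁻¹ = [-83/441; -94/441]
x' − x̄ = [-332/147, -376/147] = K·y
y = (KᵀK)⁻¹·Kᵀ·(x' − x̄) = [12]
z = y + H·x̄ = [12] + [-14] = [-2]

z = [-2]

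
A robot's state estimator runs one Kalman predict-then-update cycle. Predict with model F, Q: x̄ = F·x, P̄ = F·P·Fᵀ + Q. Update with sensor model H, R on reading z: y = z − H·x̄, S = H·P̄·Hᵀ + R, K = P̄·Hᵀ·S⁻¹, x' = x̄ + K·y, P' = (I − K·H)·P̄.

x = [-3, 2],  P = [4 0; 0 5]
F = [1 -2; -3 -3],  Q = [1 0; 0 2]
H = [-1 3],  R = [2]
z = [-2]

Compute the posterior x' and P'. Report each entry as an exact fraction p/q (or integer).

x' = [-288/37, -120/37]
P' = [15809/666 1763/222; 1763/222 213/74]

x̄ = F·x = [-7, 3]
P̄ = F·P·Fᵀ + Q = [25 18; 18 83]
y = z − H·x̄ = [-18]
S = H·P̄·Hᵀ + R = [666]
K = P̄·Hᵀ·S⁻¹ = [29/666; 77/222]
x' = x̄ + K·y = [-288/37, -120/37]
P' = (I − K·H)·P̄ = [15809/666 1763/222; 1763/222 213/74]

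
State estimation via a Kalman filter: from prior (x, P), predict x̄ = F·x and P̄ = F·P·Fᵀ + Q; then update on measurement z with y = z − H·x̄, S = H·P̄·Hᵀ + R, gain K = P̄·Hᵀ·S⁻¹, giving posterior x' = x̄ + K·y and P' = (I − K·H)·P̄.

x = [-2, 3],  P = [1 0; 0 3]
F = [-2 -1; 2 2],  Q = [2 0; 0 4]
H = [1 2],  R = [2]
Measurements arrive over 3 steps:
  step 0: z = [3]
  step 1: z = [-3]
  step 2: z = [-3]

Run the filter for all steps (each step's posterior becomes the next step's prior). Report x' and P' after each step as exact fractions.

step 0: x' = [73/51, 14/17], P' = [338/51 -60/17; -60/17 40/17]
step 1: x' = [-1673/646, 40/323], P' = [5267/323 -2676/323; -2676/323 1508/323]
step 2: x' = [9761/2247, -2799/749], P' = [77395/2247 -13194/749; -13194/749 7092/749]

step 0: x̄ = F·x = [1, 2]
step 0: P̄ = F·P·Fᵀ + Q = [9 -10; -10 20]
step 0: y = z − H·x̄ = [-2]
step 0: S = H·P̄·Hᵀ + R = [51]
step 0: K = P̄·Hᵀ·S⁻¹ = [-11/51; 10/17]
step 0: x' = x̄ + K·y = [73/51, 14/17]
step 0: P' = (I − K·H)·P̄ = [338/51 -60/17; -60/17 40/17]
step 1: x̄ = F·x = [-188/51, 230/51]
step 1: P̄ = F·P·Fᵀ + Q = [854/51 -512/51; -512/51 596/51]
step 1: y = z − H·x̄ = [-25/3]
step 1: S = H·P̄·Hᵀ + R = [76/3]
step 1: K = P̄·Hᵀ·S⁻¹ = [-5/38; 10/19]
step 1: x' = x̄ + K·y = [-1673/646, 40/323]
step 1: P' = (I − K·H)·P̄ = [5267/323 -2676/323; -2676/323 1508/323]
step 2: x̄ = F·x = [1633/323, -1593/323]
step 2: P̄ = F·P·Fᵀ + Q = [12518/323 -8028/323; -8028/323 6984/323]
step 2: y = z − H·x̄ = [584/323]
step 2: S = H·P̄·Hᵀ + R = [8988/323]
step 2: K = P̄·Hᵀ·S⁻¹ = [-1769/4494; 495/749]
step 2: x' = x̄ + K·y = [9761/2247, -2799/749]
step 2: P' = (I − K·H)·P̄ = [77395/2247 -13194/749; -13194/749 7092/749]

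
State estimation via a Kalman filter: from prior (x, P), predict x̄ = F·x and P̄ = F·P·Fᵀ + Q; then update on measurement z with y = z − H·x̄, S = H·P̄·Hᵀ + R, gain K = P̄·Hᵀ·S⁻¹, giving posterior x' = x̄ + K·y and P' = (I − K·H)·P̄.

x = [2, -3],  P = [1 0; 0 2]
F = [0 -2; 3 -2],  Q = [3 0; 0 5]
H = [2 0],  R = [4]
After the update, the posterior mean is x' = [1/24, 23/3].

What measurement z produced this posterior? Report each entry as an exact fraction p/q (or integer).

z = [-1]

x̄ = F·x = [6, 12]
P̄ = F·P·Fᵀ + Q = [11 8; 8 22]
S = H·P̄·Hᵀ + R = [48]
K = P̄·Hᵀ·S⁻¹ = [11/24; 1/3]
x' − x̄ = [-143/24, -13/3] = K·y
y = (KᵀK)⁻¹·Kᵀ·(x' − x̄) = [-13]
z = y + H·x̄ = [-13] + [12] = [-1]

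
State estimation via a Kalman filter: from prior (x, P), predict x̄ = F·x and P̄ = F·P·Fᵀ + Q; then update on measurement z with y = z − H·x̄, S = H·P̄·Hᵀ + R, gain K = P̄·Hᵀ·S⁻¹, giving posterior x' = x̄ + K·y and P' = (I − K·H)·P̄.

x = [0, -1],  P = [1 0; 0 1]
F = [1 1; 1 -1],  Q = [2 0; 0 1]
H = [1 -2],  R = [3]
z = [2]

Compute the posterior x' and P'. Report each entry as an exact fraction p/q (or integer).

x̄ = F·x = [-1, 1]
P̄ = F·P·Fᵀ + Q = [4 0; 0 3]
y = z − H·x̄ = [5]
S = H·P̄·Hᵀ + R = [19]
K = P̄·Hᵀ·S⁻¹ = [4/19; -6/19]
x' = x̄ + K·y = [1/19, -11/19]
P' = (I − K·H)·P̄ = [60/19 24/19; 24/19 21/19]

x' = [1/19, -11/19]
P' = [60/19 24/19; 24/19 21/19]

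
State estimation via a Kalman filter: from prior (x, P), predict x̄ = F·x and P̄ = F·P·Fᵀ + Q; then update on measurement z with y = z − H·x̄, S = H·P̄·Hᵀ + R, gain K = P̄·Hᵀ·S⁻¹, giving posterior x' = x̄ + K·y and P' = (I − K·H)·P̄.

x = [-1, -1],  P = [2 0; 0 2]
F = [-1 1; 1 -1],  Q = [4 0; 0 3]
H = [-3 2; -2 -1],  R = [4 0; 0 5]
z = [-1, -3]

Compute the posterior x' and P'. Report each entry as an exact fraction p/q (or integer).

x̄ = F·x = [0, 0]
P̄ = F·P·Fᵀ + Q = [8 -4; -4 7]
y = z − H·x̄ = [-1, -3]
S = H·P̄·Hᵀ + R = [152 38; 38 28]
K = P̄·Hᵀ·S⁻¹ = [-110/703 -8/37; 345/1406 -11/37]
x' = x̄ + K·y = [566/703, 909/1406]
P' = (I − K·H)·P̄ = [280/703 200/703; 200/703 645/703]

x' = [566/703, 909/1406]
P' = [280/703 200/703; 200/703 645/703]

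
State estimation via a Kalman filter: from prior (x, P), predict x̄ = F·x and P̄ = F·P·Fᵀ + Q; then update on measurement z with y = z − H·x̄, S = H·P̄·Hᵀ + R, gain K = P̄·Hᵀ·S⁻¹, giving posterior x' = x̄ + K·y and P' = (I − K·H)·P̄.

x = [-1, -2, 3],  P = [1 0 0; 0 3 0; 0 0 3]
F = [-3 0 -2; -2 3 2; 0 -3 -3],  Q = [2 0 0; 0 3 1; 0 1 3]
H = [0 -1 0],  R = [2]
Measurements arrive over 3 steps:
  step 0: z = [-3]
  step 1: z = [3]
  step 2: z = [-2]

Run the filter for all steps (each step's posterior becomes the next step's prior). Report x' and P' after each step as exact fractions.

step 0: x' = [-25/8, 71/24, -47/12], P' = [89/4 -1/4 25/2; -1/4 23/12 -11/6; 25/2 -11/6 50/3]
step 1: x' = [10727/1414, -1874/707, 3916/707], P' = [259764/707 1322/707 150950/707; 1322/707 1366/707 -366/707; 150950/707 -366/707 94245/707]
step 2: x' = [10635317/408018, 388156/204009, 3037183/204009], P' = [235900918/204009 1740004/204009 137057224/204009; 1740004/204009 405190/204009 684130/204009; 137057224/204009 684130/204009 81513109/204009]

step 0: x̄ = F·x = [-3, 2, -3]
step 0: P̄ = F·P·Fᵀ + Q = [23 -6 18; -6 46 -44; 18 -44 57]
step 0: y = z − H·x̄ = [-1]
step 0: S = H·P̄·Hᵀ + R = [48]
step 0: K = P̄·Hᵀ·S⁻¹ = [1/8; -23/24; 11/12]
step 0: x' = x̄ + K·y = [-25/8, 71/24, -47/12]
step 0: P' = (I − K·H)·P̄ = [89/4 -1/4 25/2; -1/4 23/12 -11/6; 25/2 -11/6 50/3]
step 1: x̄ = F·x = [413/24, 175/24, 23/8]
step 1: P̄ = F·P·Fᵀ + Q = [5027/12 661/12 797/4; 661/12 683/12 -61/4; 797/4 -61/4 549/4]
step 1: y = z − H·x̄ = [247/24]
step 1: S = H·P̄·Hᵀ + R = [707/12]
step 1: K = P̄·Hᵀ·S⁻¹ = [-661/707; -683/707; 183/707]
step 1: x' = x̄ + K·y = [10727/1414, -1874/707, 3916/707]
step 1: P' = (I − K·H)·P̄ = [259764/707 1322/707 150950/707; 1322/707 1366/707 -366/707; 150950/707 -366/707 94245/707]
step 2: x̄ = F·x = [-6835/202, -8517/707, -6126/707]
step 2: P̄ = F·P·Fᵀ + Q = [646810/101 124286/101 276246/101; 124286/101 202595/707 342065/707; 276246/101 342065/707 856032/707]
step 2: y = z − H·x̄ = [-9931/707]
step 2: S = H·P̄·Hᵀ + R = [204009/707]
step 2: K = P̄·Hᵀ·S⁻¹ = [-870002/204009; -202595/204009; -342065/204009]
step 2: x' = x̄ + K·y = [10635317/408018, 388156/204009, 3037183/204009]
step 2: P' = (I − K·H)·P̄ = [235900918/204009 1740004/204009 137057224/204009; 1740004/204009 405190/204009 684130/204009; 137057224/204009 684130/204009 81513109/204009]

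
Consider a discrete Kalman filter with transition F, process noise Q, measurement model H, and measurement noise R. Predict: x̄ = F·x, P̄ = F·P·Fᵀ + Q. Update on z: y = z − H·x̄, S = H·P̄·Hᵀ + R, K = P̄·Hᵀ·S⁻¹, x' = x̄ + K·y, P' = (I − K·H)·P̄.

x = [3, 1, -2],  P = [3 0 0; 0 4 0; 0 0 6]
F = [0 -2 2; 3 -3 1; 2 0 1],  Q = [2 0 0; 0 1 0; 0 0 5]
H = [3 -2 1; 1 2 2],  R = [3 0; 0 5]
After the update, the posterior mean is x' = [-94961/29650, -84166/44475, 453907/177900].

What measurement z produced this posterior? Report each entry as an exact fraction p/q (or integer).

x̄ = F·x = [-6, 4, 4]
P̄ = F·P·Fᵀ + Q = [42 36 12; 36 70 24; 12 24 23]
S = H·P̄·Hᵀ + R = [228 72; 72 803]
K = P̄·Hᵀ·S⁻¹ = [7177/29650 2226/14825; -5638/44475 4304/14825; 1201/177900 1948/14825]
x' − x̄ = [82939/29650, -262066/44475, -257693/177900] = K·y
y = (KᵀK)⁻¹·Kᵀ·(x' − x̄) = [19, -12]
z = y + H·x̄ = [19, -12] + [-22, 10] = [-3, -2]

z = [-3, -2]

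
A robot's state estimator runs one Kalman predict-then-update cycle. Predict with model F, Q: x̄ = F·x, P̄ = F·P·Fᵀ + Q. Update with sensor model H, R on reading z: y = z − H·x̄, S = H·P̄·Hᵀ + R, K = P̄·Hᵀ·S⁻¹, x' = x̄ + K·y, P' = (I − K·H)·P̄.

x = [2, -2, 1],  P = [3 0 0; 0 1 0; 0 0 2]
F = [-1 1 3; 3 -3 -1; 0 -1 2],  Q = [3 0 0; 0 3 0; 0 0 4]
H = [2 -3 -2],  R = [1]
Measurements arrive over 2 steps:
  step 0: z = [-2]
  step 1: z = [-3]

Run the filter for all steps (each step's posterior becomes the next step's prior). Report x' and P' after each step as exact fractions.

step 0: x' = [1362/319, 581/638, 2511/638], P' = [4613/319 695/319 3550/319; 695/319 1509/638 -795/638; 3550/319 -795/638 8293/638]
step 1: x' = [77442/15115, 376373/166265, 1077371/332530], P' = [317819/15115 60231/15115 229491/15115; 60231/15115 565584/166265 -159941/166265; 229491/15115 -159941/166265 5578323/332530]

step 0: x̄ = F·x = [-1, 11, 4]
step 0: P̄ = F·P·Fᵀ + Q = [25 -18 11; -18 41 -1; 11 -1 13]
step 0: y = z − H·x̄ = [41]
step 0: S = H·P̄·Hᵀ + R = [638]
step 0: K = P̄·Hᵀ·S⁻¹ = [41/319; -157/638; -1/638]
step 0: x' = x̄ + K·y = [1362/319, 581/638, 2511/638]
step 0: P' = (I − K·H)·P̄ = [4613/319 695/319 3550/319; 695/319 1509/638 -795/638; 3550/319 -795/638 8293/638]
step 1: x̄ = F·x = [245/29, 1959/319, 4441/638]
step 1: P̄ = F·P·Fᵀ + Q = [1688/29 1373/29 1647/29; 1373/29 17216/319 15173/319; 1647/29 15173/319 40413/638]
step 1: y = z − H·x̄ = [361/29]
step 1: S = H·P̄·Hᵀ + R = [15115/29]
step 1: K = P̄·Hᵀ·S⁻¹ = [-4037/15115; -4708/15115; -4518/15115]
step 1: x' = x̄ + K·y = [77442/15115, 376373/166265, 1077371/332530]
step 1: P' = (I − K·H)·P̄ = [317819/15115 60231/15115 229491/15115; 60231/15115 565584/166265 -159941/166265; 229491/15115 -159941/166265 5578323/332530]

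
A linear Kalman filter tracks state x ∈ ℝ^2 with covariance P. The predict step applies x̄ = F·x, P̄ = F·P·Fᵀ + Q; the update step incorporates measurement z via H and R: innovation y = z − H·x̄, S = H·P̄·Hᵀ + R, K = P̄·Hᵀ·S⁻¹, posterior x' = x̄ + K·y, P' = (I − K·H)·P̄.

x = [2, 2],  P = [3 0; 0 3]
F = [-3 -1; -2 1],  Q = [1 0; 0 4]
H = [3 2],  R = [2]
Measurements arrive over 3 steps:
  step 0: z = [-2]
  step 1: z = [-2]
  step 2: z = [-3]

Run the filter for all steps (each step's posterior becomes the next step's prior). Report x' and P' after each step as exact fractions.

step 0: x' = [-366/179, 1084/537], P' = [506/179 -718/179; -718/179 3314/537]
step 1: x' = [110694/218351, -370128/218351], P' = [227410/218351 -311452/218351; -311452/218351 531322/218351]
step 2: x' = [1779845/4084593, -26527918/12253779], P' = [4261822/4084593 -17487488/12253779; -17487488/12253779 89247814/36761337]

step 0: x̄ = F·x = [-8, -2]
step 0: P̄ = F·P·Fᵀ + Q = [31 15; 15 19]
step 0: y = z − H·x̄ = [26]
step 0: S = H·P̄·Hᵀ + R = [537]
step 0: K = P̄·Hᵀ·S⁻¹ = [41/179; 83/537]
step 0: x' = x̄ + K·y = [-366/179, 1084/537]
step 0: P' = (I − K·H)·P̄ = [506/179 -718/179; -718/179 3314/537]
step 1: x̄ = F·x = [2210/537, 3280/537]
step 1: P̄ = F·P·Fᵀ + Q = [4589/537 7948/537; 7948/537 20150/537]
step 1: y = z − H·x̄ = [-14264/537]
step 1: S = H·P̄·Hᵀ + R = [218351/537]
step 1: K = P̄·Hᵀ·S⁻¹ = [29663/218351; 64144/218351]
step 1: x' = x̄ + K·y = [110694/218351, -370128/218351]
step 1: P' = (I − K·H)·P̄ = [227410/218351 -311452/218351; -311452/218351 531322/218351]
step 2: x̄ = F·x = [38046/218351, -591516/218351]
step 2: P̄ = F·P·Fᵀ + Q = [927651/218351 1144590/218351; 1144590/218351 3560174/218351]
step 2: y = z − H·x̄ = [413841/218351]
step 2: S = H·P̄·Hᵀ + R = [36761337/218351]
step 2: K = P̄·Hᵀ·S⁻¹ = [1690711/12253779; 10554118/36761337]
step 2: x' = x̄ + K·y = [1779845/4084593, -26527918/12253779]
step 2: P' = (I − K·H)·P̄ = [4261822/4084593 -17487488/12253779; -17487488/12253779 89247814/36761337]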